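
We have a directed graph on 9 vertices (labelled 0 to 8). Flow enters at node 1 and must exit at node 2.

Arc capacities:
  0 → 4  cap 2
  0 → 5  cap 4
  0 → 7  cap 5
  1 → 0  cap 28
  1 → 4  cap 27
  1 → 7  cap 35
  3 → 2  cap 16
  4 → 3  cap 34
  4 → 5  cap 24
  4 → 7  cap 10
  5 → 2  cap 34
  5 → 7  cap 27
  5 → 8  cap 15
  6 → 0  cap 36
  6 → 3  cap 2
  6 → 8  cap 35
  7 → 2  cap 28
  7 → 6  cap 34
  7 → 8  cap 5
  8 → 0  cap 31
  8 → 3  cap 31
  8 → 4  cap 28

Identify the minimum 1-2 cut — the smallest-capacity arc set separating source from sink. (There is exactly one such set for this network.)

Min-cut arcs: {(0,5), (3,2), (4,5), (7,2)} (total capacity 72)

augment #1: 1→7→2 push 28
augment #2: 1→0→5→2 push 4
augment #3: 1→4→3→2 push 16
augment #4: 1→4→5→2 push 11
augment #5: 1→0→4→5→2 push 2
augment #6: 1→7→8→4→5→2 push 5
augment #7: 1→7→6→3→4→5→2 push 2
augment #8: 1→0→7→6→8→4→5→2 push 4
max flow = 72; residual-reachable set from 1 gives S-side
cut edges (S→T): {(0,5), (3,2), (4,5), (7,2)} total cap 72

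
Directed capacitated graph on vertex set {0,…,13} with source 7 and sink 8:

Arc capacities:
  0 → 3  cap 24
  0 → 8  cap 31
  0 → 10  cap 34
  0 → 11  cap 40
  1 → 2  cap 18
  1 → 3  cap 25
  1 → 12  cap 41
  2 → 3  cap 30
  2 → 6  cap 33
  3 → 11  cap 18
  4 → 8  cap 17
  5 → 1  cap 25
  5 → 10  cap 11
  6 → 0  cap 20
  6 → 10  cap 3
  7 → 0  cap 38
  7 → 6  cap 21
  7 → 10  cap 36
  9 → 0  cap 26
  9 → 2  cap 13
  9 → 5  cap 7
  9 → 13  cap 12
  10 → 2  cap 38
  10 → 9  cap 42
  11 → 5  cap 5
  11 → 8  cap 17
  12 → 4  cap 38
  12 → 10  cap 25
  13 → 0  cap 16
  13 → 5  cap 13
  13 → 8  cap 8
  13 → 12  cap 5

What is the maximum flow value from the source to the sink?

augment #1: 7→0→8 bottleneck 31, total now 31
augment #2: 7→0→11→8 bottleneck 7, total now 38
augment #3: 7→6→0→11→8 bottleneck 10, total now 48
augment #4: 7→10→9→13→8 bottleneck 8, total now 56
augment #5: 7→10→9→13→12→4→8 bottleneck 4, total now 60
augment #6: 7→10→9→5→1→12→4→8 bottleneck 7, total now 67
augment #7: 7→6→0→11→5→1→12→4→8 bottleneck 5, total now 72

Maximum flow value: 72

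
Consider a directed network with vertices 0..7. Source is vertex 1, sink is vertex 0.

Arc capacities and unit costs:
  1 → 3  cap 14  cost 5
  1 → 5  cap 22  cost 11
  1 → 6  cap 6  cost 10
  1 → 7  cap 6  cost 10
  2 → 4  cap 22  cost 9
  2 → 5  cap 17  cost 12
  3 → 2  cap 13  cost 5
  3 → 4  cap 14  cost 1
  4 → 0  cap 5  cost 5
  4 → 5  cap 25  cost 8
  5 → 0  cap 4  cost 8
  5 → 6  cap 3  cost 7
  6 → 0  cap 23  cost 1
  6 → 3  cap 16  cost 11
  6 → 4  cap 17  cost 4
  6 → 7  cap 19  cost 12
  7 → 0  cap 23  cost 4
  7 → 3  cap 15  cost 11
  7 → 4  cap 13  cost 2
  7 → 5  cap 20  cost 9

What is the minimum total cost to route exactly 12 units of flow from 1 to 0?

shortest-cost path #1: 1→3→4→0 push 5 @ unit cost 11 (adds 55)
shortest-cost path #2: 1→6→0 push 6 @ unit cost 11 (adds 66)
shortest-cost path #3: 1→7→0 push 1 @ unit cost 14 (adds 14)
total cost = 135

Minimum cost for 12 units: 135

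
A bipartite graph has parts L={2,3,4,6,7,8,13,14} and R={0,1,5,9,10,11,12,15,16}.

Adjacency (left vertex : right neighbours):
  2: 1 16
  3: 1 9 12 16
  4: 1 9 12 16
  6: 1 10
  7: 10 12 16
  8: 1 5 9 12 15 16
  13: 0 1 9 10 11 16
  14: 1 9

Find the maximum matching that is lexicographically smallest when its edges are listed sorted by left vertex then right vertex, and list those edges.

|M| = 7 (so the lex-smallest maximum matching has 7 edges)
process left vertices in ascending order; for each, take the smallest-labelled available neighbour that still permits 7 edges overall, or leave it unmatched if none does
lex-smallest matching: {2-1, 3-9, 4-12, 6-10, 7-16, 8-5, 13-0}

Lex-smallest maximum matching: {(2,1), (3,9), (4,12), (6,10), (7,16), (8,5), (13,0)}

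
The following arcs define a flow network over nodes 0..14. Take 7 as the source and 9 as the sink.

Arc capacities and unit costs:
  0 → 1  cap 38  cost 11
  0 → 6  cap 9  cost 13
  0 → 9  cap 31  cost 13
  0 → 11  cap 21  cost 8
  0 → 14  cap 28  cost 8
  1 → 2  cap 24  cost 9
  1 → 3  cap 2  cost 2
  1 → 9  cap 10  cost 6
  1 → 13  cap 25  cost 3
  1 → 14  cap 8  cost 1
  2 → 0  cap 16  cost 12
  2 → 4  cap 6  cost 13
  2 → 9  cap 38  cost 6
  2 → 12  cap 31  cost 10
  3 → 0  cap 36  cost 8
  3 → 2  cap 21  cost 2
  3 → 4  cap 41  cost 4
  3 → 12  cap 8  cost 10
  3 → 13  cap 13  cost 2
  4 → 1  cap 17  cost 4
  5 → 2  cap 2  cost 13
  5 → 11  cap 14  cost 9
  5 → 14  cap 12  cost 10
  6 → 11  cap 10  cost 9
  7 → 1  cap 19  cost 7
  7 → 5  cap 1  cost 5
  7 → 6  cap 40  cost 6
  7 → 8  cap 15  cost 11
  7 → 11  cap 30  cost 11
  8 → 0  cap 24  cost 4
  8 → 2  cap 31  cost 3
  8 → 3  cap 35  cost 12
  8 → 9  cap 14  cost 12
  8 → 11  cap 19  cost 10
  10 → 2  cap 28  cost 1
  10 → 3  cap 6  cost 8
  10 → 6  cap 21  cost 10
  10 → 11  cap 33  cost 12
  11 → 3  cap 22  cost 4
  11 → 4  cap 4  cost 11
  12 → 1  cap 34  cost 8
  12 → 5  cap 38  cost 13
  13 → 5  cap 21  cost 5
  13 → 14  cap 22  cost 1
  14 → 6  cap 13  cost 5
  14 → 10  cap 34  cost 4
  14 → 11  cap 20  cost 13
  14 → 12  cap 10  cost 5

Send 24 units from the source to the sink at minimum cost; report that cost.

Minimum cost for 24 units: 397

shortest-cost path #1: 7→1→9 push 10 @ unit cost 13 (adds 130)
shortest-cost path #2: 7→1→3→2→9 push 2 @ unit cost 17 (adds 34)
shortest-cost path #3: 7→1→14→10→2→9 push 7 @ unit cost 19 (adds 133)
shortest-cost path #4: 7→8→2→9 push 5 @ unit cost 20 (adds 100)
total cost = 397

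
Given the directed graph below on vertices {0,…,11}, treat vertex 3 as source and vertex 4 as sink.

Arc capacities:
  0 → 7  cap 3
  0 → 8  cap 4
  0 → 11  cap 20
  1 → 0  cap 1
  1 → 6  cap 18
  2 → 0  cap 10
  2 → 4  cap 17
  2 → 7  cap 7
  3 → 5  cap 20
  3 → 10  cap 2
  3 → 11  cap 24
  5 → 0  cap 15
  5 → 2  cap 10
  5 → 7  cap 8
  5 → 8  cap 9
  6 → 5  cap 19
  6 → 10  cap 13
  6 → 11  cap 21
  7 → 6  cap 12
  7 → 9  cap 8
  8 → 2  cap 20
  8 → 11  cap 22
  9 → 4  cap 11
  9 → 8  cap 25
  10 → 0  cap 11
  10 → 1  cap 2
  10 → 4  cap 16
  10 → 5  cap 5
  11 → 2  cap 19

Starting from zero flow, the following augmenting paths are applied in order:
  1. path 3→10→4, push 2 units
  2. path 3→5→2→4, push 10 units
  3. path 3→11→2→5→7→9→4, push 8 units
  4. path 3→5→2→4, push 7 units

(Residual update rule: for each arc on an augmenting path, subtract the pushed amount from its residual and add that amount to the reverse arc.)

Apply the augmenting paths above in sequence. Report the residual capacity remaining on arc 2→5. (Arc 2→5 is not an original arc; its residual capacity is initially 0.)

after path 1 (3→10→4, push 2): res(2,5)=0
after path 2 (3→5→2→4, push 10): res(2,5)=10
after path 3 (3→11→2→5→7→9→4, push 8): res(2,5)=2
after path 4 (3→5→2→4, push 7): res(2,5)=9

Residual capacity of (2,5): 9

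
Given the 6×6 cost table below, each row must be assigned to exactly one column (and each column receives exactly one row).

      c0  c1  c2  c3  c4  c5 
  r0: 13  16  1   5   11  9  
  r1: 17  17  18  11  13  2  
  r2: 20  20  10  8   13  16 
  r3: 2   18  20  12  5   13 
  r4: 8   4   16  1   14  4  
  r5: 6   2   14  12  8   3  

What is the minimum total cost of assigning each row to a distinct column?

Minimum assignment cost: 21

optimal assignment: row0→col2 (cost 1), row1→col5 (cost 2), row2→col4 (cost 13), row3→col0 (cost 2), row4→col3 (cost 1), row5→col1 (cost 2)
total = 1 + 2 + 13 + 2 + 1 + 2 = 21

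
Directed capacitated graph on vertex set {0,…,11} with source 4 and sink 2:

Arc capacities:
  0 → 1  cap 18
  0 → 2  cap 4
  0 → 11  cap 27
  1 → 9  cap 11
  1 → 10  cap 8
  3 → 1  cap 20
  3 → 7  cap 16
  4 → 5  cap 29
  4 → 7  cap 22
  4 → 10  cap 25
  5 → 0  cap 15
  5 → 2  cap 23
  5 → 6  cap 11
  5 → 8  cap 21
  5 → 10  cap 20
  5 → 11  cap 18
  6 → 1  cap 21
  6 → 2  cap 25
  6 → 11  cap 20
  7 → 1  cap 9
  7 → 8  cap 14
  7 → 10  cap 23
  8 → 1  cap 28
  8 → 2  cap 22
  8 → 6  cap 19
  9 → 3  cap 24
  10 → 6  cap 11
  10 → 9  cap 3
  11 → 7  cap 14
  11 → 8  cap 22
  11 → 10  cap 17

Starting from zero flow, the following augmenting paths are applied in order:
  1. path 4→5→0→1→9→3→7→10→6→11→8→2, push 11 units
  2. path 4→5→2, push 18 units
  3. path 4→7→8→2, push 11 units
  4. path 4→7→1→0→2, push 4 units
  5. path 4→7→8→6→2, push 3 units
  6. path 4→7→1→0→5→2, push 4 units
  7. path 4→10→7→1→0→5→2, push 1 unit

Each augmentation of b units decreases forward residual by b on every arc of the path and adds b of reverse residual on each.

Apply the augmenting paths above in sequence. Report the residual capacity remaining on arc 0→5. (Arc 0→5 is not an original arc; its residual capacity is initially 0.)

Residual capacity of (0,5): 6

after path 1 (4→5→0→1→9→3→7→10→6→11→8→2, push 11): res(0,5)=11
after path 2 (4→5→2, push 18): res(0,5)=11
after path 3 (4→7→8→2, push 11): res(0,5)=11
after path 4 (4→7→1→0→2, push 4): res(0,5)=11
after path 5 (4→7→8→6→2, push 3): res(0,5)=11
after path 6 (4→7→1→0→5→2, push 4): res(0,5)=7
after path 7 (4→10→7→1→0→5→2, push 1): res(0,5)=6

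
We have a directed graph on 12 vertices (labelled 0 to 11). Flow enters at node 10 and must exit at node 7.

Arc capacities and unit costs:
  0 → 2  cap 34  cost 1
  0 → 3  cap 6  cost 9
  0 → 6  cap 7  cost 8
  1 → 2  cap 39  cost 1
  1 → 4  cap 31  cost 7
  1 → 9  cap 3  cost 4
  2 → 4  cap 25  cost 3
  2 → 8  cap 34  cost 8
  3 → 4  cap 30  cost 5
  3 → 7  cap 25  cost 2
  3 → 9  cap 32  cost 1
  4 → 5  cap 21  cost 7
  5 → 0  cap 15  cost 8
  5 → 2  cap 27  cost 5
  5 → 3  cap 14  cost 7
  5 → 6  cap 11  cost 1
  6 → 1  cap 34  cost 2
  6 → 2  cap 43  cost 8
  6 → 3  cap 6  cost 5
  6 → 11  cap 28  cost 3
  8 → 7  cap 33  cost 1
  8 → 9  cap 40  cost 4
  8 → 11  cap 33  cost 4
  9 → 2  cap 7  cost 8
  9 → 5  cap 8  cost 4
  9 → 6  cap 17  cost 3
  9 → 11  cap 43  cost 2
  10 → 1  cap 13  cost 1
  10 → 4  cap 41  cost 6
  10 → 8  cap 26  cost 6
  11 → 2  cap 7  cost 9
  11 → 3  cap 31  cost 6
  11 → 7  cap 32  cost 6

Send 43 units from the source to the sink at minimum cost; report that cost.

Minimum cost for 43 units: 442

shortest-cost path #1: 10→8→7 push 26 @ unit cost 7 (adds 182)
shortest-cost path #2: 10→1→2→8→7 push 7 @ unit cost 11 (adds 77)
shortest-cost path #3: 10→1→9→11→7 push 3 @ unit cost 13 (adds 39)
shortest-cost path #4: 10→1→2→8→11→7 push 3 @ unit cost 20 (adds 60)
shortest-cost path #5: 10→4→5→6→3→7 push 4 @ unit cost 21 (adds 84)
total cost = 442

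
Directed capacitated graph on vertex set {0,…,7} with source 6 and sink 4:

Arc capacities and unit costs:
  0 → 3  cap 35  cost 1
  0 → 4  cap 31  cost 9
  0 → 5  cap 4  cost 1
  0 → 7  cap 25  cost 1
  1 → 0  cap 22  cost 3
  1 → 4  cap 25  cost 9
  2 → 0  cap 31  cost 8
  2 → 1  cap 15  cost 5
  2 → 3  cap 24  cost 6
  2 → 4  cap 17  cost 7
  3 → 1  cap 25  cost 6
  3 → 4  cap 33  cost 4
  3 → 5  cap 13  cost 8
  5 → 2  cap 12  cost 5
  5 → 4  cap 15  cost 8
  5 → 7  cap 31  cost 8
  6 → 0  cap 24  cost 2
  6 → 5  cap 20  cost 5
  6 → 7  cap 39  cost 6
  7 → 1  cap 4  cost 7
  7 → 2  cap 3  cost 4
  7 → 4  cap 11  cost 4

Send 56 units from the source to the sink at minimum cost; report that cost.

shortest-cost path #1: 6→0→3→4 push 24 @ unit cost 7 (adds 168)
shortest-cost path #2: 6→7→4 push 11 @ unit cost 10 (adds 110)
shortest-cost path #3: 6→5→4 push 15 @ unit cost 13 (adds 195)
shortest-cost path #4: 6→7→2→4 push 3 @ unit cost 17 (adds 51)
shortest-cost path #5: 6→5→2→4 push 3 @ unit cost 17 (adds 51)
total cost = 575

Minimum cost for 56 units: 575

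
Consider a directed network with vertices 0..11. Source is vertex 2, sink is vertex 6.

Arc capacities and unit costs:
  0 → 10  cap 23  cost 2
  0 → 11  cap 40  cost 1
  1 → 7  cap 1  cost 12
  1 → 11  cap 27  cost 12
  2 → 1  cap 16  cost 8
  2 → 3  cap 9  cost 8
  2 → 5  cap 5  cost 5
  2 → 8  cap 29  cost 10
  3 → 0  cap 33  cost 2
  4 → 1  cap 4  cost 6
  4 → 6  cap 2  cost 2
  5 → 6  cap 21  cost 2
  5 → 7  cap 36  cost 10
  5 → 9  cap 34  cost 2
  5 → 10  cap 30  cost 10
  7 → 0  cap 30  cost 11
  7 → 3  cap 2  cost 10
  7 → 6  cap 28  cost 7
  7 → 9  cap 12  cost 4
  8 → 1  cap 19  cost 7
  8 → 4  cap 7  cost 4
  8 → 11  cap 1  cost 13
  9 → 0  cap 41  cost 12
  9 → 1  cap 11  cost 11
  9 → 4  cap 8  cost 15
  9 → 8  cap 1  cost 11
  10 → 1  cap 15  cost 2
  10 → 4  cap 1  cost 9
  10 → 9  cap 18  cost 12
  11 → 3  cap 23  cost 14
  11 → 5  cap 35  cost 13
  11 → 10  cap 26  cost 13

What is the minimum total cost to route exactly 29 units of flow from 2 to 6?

Minimum cost for 29 units: 823

shortest-cost path #1: 2→5→6 push 5 @ unit cost 7 (adds 35)
shortest-cost path #2: 2→8→4→6 push 2 @ unit cost 16 (adds 32)
shortest-cost path #3: 2→3→0→11→5→6 push 9 @ unit cost 26 (adds 234)
shortest-cost path #4: 2→1→7→6 push 1 @ unit cost 27 (adds 27)
shortest-cost path #5: 2→1→11→5→6 push 7 @ unit cost 35 (adds 245)
shortest-cost path #6: 2→1→11→5→7→6 push 5 @ unit cost 50 (adds 250)
total cost = 823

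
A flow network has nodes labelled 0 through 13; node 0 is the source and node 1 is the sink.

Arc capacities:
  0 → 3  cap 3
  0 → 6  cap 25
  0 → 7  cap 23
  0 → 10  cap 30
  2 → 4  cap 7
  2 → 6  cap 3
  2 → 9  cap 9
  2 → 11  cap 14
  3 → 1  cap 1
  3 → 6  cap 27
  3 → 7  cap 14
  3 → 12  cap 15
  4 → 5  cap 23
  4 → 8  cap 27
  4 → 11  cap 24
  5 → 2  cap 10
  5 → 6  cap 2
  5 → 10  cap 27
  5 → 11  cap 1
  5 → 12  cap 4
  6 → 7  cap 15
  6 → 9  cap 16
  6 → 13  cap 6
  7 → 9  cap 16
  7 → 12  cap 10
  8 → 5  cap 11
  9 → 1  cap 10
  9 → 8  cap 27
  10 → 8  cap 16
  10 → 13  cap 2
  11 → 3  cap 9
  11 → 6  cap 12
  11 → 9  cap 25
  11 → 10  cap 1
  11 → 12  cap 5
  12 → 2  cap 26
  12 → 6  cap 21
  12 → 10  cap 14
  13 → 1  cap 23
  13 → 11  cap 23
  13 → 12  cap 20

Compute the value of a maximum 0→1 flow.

augment #1: 0→3→1 bottleneck 1, total now 1
augment #2: 0→6→9→1 bottleneck 10, total now 11
augment #3: 0→6→13→1 bottleneck 6, total now 17
augment #4: 0→10→13→1 bottleneck 2, total now 19

Maximum flow value: 19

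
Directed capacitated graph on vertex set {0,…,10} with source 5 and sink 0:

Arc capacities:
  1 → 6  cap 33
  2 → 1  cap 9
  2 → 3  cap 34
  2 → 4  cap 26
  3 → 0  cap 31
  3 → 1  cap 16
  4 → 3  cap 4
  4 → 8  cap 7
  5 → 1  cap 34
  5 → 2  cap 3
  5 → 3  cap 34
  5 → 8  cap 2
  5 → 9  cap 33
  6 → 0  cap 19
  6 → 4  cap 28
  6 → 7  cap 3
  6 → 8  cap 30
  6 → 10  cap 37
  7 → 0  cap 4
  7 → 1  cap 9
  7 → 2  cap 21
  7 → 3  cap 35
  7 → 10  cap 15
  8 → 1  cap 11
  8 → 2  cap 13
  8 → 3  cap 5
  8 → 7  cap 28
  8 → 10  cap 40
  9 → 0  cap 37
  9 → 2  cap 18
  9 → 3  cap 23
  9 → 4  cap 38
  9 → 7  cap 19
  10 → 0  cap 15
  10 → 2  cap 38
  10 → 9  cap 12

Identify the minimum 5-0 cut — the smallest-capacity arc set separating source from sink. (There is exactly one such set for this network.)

Min-cut arcs: {(1,6), (3,0), (5,2), (5,8), (5,9)} (total capacity 102)

augment #1: 5→3→0 push 31
augment #2: 5→9→0 push 33
augment #3: 5→1→6→0 push 19
augment #4: 5→8→7→0 push 2
augment #5: 5→1→6→7→0 push 2
augment #6: 5→1→6→10→0 push 12
augment #7: 5→2→4→8→10→0 push 3
max flow = 102; residual-reachable set from 5 gives S-side
cut edges (S→T): {(1,6), (3,0), (5,2), (5,8), (5,9)} total cap 102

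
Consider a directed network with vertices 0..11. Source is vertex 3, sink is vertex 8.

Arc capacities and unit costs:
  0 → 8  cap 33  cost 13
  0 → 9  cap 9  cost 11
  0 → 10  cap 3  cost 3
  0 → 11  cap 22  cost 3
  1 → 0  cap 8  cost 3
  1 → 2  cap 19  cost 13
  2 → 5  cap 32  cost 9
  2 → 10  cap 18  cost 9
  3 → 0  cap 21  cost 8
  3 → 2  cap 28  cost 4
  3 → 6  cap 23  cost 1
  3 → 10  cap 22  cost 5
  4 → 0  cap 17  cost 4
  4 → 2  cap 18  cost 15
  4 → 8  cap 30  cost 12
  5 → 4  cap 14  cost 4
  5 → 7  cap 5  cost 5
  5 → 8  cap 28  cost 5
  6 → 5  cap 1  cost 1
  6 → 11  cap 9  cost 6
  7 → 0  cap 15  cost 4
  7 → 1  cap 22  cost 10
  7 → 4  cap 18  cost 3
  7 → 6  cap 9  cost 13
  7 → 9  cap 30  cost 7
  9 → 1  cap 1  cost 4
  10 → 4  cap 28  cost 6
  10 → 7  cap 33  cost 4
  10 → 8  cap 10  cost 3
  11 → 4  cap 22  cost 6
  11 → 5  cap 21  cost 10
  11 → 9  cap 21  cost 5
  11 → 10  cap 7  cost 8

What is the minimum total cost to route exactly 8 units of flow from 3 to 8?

shortest-cost path #1: 3→6→5→8 push 1 @ unit cost 7 (adds 7)
shortest-cost path #2: 3→10→8 push 7 @ unit cost 8 (adds 56)
total cost = 63

Minimum cost for 8 units: 63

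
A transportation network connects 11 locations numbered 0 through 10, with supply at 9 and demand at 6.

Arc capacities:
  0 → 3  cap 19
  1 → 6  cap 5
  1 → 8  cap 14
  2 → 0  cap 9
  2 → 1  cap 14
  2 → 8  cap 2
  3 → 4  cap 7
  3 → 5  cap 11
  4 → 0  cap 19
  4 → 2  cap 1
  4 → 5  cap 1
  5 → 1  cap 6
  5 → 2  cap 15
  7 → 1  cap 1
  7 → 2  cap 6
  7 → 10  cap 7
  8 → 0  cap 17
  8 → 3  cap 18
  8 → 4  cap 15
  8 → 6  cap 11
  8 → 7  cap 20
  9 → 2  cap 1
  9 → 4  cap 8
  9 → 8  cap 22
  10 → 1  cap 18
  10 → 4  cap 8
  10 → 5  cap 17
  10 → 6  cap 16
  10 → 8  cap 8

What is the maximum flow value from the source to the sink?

Maximum flow value: 23

augment #1: 9→8→6 bottleneck 11, total now 11
augment #2: 9→2→1→6 bottleneck 1, total now 12
augment #3: 9→4→2→1→6 bottleneck 1, total now 13
augment #4: 9→4→5→1→6 bottleneck 1, total now 14
augment #5: 9→8→7→1→6 bottleneck 1, total now 15
augment #6: 9→8→7→10→6 bottleneck 7, total now 22
augment #7: 9→8→3→5→1→6 bottleneck 1, total now 23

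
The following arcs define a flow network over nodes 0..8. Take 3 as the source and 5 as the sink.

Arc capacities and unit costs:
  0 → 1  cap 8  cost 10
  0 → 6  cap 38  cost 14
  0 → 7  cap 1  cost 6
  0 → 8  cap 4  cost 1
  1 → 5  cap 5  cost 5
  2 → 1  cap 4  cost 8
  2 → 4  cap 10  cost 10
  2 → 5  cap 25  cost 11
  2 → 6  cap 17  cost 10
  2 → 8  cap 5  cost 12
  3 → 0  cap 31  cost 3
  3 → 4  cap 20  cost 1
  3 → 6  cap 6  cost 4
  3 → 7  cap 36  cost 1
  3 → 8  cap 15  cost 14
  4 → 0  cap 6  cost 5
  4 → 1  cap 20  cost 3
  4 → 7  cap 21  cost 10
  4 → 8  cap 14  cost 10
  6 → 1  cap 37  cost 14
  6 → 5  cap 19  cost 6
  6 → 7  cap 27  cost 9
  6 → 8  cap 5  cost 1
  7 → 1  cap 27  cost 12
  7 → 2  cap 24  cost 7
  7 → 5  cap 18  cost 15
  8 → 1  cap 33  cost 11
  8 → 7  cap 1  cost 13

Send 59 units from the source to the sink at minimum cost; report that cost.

Minimum cost for 59 units: 1011

shortest-cost path #1: 3→4→1→5 push 5 @ unit cost 9 (adds 45)
shortest-cost path #2: 3→6→5 push 6 @ unit cost 10 (adds 60)
shortest-cost path #3: 3→7→5 push 18 @ unit cost 16 (adds 288)
shortest-cost path #4: 3→7→2→5 push 18 @ unit cost 19 (adds 342)
shortest-cost path #5: 3→0→6→5 push 12 @ unit cost 23 (adds 276)
total cost = 1011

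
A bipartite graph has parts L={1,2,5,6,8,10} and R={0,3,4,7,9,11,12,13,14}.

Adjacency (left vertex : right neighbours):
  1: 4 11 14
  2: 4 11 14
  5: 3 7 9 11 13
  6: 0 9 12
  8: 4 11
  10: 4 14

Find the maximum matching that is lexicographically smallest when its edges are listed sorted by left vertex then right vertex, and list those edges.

Lex-smallest maximum matching: {(1,4), (2,11), (5,3), (6,0), (10,14)}

|M| = 5 (so the lex-smallest maximum matching has 5 edges)
process left vertices in ascending order; for each, take the smallest-labelled available neighbour that still permits 5 edges overall, or leave it unmatched if none does
lex-smallest matching: {1-4, 2-11, 5-3, 6-0, 10-14}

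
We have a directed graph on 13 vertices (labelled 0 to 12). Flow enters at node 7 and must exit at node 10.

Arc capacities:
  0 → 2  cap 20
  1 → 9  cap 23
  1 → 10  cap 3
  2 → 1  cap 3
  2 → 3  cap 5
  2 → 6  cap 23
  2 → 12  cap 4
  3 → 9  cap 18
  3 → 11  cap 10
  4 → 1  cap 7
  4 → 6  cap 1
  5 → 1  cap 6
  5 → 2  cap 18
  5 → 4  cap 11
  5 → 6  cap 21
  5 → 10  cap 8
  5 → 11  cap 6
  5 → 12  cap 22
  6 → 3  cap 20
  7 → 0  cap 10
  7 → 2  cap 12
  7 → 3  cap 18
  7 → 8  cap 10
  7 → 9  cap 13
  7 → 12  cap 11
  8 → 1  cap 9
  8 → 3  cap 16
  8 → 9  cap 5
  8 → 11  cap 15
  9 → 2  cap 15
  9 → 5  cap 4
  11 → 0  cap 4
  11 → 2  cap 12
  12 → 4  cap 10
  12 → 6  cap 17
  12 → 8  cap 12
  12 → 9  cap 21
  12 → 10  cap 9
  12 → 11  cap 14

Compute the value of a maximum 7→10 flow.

augment #1: 7→12→10 bottleneck 9, total now 9
augment #2: 7→2→1→10 bottleneck 3, total now 12
augment #3: 7→9→5→10 bottleneck 4, total now 16

Maximum flow value: 16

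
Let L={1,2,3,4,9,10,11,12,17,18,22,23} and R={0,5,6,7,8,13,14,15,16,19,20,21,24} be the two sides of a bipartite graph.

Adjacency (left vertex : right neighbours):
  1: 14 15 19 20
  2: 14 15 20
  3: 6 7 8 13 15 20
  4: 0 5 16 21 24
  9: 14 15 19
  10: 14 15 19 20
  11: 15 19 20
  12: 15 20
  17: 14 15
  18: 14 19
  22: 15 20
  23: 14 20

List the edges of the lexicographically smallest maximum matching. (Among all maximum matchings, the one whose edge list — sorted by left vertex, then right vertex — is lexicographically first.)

|M| = 6 (so the lex-smallest maximum matching has 6 edges)
process left vertices in ascending order; for each, take the smallest-labelled available neighbour that still permits 6 edges overall, or leave it unmatched if none does
lex-smallest matching: {1-14, 2-15, 3-6, 4-0, 9-19, 10-20}

Lex-smallest maximum matching: {(1,14), (2,15), (3,6), (4,0), (9,19), (10,20)}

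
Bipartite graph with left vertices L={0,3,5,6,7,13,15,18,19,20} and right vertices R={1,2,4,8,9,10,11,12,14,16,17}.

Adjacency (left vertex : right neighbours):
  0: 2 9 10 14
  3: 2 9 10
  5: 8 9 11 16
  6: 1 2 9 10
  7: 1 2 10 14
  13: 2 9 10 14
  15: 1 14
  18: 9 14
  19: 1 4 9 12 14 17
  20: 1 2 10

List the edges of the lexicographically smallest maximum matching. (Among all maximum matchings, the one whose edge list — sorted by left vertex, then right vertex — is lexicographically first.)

Lex-smallest maximum matching: {(0,2), (3,9), (5,8), (6,1), (7,10), (13,14), (19,4)}

|M| = 7 (so the lex-smallest maximum matching has 7 edges)
process left vertices in ascending order; for each, take the smallest-labelled available neighbour that still permits 7 edges overall, or leave it unmatched if none does
lex-smallest matching: {0-2, 3-9, 5-8, 6-1, 7-10, 13-14, 19-4}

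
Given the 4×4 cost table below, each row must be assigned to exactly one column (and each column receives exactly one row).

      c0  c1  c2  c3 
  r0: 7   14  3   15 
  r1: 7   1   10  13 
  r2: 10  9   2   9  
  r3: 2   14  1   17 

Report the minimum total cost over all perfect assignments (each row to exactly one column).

Minimum assignment cost: 15

optimal assignment: row0→col2 (cost 3), row1→col1 (cost 1), row2→col3 (cost 9), row3→col0 (cost 2)
total = 3 + 1 + 9 + 2 = 15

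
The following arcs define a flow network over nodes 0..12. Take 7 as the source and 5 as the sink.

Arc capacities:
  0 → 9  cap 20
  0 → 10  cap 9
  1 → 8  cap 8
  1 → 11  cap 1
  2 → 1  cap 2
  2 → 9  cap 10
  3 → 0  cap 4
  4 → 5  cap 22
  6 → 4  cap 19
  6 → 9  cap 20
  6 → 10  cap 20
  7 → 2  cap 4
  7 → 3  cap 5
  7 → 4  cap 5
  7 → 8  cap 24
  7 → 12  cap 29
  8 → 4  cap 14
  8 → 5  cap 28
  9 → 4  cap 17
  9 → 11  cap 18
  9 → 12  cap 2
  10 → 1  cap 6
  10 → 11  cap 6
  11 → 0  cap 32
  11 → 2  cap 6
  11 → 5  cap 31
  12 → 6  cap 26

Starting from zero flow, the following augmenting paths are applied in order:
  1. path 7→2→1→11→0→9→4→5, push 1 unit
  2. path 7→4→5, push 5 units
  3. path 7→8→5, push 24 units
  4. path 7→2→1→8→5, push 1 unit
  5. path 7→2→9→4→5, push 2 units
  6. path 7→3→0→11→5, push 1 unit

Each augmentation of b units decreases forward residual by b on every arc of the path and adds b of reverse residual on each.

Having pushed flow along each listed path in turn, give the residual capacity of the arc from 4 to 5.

after path 1 (7→2→1→11→0→9→4→5, push 1): res(4,5)=21
after path 2 (7→4→5, push 5): res(4,5)=16
after path 3 (7→8→5, push 24): res(4,5)=16
after path 4 (7→2→1→8→5, push 1): res(4,5)=16
after path 5 (7→2→9→4→5, push 2): res(4,5)=14
after path 6 (7→3→0→11→5, push 1): res(4,5)=14

Residual capacity of (4,5): 14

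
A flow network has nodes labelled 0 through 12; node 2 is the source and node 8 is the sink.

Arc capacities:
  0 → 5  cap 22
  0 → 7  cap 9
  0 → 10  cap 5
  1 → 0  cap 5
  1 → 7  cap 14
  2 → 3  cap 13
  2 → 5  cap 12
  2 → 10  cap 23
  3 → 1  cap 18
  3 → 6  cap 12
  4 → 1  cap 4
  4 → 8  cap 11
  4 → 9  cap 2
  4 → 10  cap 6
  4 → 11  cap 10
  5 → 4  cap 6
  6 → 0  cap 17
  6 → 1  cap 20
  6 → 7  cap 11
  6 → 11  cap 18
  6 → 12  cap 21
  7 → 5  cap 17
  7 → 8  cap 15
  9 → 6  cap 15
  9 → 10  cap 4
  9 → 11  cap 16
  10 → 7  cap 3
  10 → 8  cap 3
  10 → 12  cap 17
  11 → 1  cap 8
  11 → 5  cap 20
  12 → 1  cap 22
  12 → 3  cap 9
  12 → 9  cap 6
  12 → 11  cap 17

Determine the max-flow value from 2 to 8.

augment #1: 2→10→8 bottleneck 3, total now 3
augment #2: 2→5→4→8 bottleneck 6, total now 9
augment #3: 2→10→7→8 bottleneck 3, total now 12
augment #4: 2→3→1→7→8 bottleneck 12, total now 24

Maximum flow value: 24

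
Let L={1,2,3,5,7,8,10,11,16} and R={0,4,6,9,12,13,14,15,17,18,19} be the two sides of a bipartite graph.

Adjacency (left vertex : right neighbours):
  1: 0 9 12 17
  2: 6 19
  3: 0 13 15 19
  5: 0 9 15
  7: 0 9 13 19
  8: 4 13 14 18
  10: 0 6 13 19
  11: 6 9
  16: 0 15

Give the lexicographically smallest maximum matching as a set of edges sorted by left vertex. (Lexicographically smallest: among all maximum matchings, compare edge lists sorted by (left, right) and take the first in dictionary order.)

|M| = 8 (so the lex-smallest maximum matching has 8 edges)
process left vertices in ascending order; for each, take the smallest-labelled available neighbour that still permits 8 edges overall, or leave it unmatched if none does
lex-smallest matching: {1-12, 2-6, 3-0, 5-9, 7-13, 8-4, 10-19, 16-15}

Lex-smallest maximum matching: {(1,12), (2,6), (3,0), (5,9), (7,13), (8,4), (10,19), (16,15)}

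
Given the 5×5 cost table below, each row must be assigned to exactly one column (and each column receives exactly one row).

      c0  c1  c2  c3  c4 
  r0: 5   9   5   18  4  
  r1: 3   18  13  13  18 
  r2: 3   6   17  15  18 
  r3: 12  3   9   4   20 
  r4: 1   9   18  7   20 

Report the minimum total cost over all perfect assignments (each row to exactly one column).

Minimum assignment cost: 28

optimal assignment: row0→col4 (cost 4), row1→col2 (cost 13), row2→col1 (cost 6), row3→col3 (cost 4), row4→col0 (cost 1)
total = 4 + 13 + 6 + 4 + 1 = 28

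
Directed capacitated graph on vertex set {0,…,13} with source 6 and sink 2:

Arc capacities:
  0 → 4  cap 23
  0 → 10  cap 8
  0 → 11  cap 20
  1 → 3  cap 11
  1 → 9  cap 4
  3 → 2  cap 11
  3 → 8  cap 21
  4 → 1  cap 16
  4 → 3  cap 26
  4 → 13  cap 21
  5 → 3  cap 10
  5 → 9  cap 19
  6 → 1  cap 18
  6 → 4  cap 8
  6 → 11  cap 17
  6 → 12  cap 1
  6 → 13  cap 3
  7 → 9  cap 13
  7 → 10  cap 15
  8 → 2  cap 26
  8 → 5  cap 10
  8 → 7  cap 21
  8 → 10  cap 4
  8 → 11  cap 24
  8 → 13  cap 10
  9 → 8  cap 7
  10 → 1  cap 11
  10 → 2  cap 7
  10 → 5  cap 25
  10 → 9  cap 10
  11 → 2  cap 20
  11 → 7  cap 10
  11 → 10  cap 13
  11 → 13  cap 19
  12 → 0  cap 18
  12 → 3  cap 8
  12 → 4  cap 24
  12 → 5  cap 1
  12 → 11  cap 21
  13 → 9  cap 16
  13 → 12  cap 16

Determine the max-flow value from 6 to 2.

augment #1: 6→11→2 bottleneck 17, total now 17
augment #2: 6→1→3→2 bottleneck 11, total now 28
augment #3: 6→12→11→2 bottleneck 1, total now 29
augment #4: 6→1→9→8→2 bottleneck 4, total now 33
augment #5: 6→4→3→8→2 bottleneck 8, total now 41
augment #6: 6→13→9→8→2 bottleneck 3, total now 44

Maximum flow value: 44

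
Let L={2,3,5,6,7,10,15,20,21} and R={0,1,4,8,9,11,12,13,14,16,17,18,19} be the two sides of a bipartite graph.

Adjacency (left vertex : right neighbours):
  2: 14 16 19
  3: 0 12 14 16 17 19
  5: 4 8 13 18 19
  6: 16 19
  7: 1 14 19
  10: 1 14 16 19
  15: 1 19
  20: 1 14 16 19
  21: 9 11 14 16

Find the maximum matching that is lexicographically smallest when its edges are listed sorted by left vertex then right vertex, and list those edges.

|M| = 7 (so the lex-smallest maximum matching has 7 edges)
process left vertices in ascending order; for each, take the smallest-labelled available neighbour that still permits 7 edges overall, or leave it unmatched if none does
lex-smallest matching: {2-14, 3-0, 5-4, 6-16, 7-1, 10-19, 21-9}

Lex-smallest maximum matching: {(2,14), (3,0), (5,4), (6,16), (7,1), (10,19), (21,9)}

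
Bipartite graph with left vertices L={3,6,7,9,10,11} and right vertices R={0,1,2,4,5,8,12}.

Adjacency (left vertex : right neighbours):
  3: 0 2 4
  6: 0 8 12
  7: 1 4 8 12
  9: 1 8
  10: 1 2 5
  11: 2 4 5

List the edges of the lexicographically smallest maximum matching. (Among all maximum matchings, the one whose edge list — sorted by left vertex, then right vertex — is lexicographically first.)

Lex-smallest maximum matching: {(3,0), (6,8), (7,4), (9,1), (10,2), (11,5)}

|M| = 6 (so the lex-smallest maximum matching has 6 edges)
process left vertices in ascending order; for each, take the smallest-labelled available neighbour that still permits 6 edges overall, or leave it unmatched if none does
lex-smallest matching: {3-0, 6-8, 7-4, 9-1, 10-2, 11-5}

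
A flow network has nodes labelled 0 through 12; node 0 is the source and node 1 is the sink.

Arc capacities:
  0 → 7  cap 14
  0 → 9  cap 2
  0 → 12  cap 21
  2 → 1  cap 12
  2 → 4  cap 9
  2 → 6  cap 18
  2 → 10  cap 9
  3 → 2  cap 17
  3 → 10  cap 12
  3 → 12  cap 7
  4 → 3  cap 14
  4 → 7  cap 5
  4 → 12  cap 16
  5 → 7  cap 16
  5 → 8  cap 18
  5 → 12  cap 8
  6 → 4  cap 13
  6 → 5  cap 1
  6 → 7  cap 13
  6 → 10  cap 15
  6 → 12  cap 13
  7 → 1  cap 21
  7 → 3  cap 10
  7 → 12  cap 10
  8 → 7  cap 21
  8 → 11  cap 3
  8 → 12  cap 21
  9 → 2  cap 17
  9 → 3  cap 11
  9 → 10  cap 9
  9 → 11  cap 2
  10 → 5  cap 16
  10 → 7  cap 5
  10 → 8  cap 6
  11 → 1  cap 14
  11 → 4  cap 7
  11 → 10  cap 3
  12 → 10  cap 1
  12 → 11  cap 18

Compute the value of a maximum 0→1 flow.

Maximum flow value: 35

augment #1: 0→7→1 bottleneck 14, total now 14
augment #2: 0→9→2→1 bottleneck 2, total now 16
augment #3: 0→12→11→1 bottleneck 14, total now 30
augment #4: 0→12→10→7→1 bottleneck 1, total now 31
augment #5: 0→12→11→4→7→1 bottleneck 4, total now 35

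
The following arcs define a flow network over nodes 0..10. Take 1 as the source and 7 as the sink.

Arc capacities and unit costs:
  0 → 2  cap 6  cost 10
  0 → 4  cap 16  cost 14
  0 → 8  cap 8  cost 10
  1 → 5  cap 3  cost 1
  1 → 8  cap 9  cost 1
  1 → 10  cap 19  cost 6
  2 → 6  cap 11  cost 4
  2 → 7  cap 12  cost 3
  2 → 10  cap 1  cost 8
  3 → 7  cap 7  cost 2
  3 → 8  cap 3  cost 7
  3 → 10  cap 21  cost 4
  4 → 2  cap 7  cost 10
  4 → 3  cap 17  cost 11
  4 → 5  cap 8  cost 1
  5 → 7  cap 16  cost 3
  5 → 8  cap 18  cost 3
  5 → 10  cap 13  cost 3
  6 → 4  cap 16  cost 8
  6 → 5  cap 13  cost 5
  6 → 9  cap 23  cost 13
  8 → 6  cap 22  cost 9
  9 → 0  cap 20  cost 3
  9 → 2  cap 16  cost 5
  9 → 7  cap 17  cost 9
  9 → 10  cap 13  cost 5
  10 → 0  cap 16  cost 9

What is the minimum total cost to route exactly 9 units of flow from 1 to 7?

shortest-cost path #1: 1→5→7 push 3 @ unit cost 4 (adds 12)
shortest-cost path #2: 1→8→6→5→7 push 6 @ unit cost 18 (adds 108)
total cost = 120

Minimum cost for 9 units: 120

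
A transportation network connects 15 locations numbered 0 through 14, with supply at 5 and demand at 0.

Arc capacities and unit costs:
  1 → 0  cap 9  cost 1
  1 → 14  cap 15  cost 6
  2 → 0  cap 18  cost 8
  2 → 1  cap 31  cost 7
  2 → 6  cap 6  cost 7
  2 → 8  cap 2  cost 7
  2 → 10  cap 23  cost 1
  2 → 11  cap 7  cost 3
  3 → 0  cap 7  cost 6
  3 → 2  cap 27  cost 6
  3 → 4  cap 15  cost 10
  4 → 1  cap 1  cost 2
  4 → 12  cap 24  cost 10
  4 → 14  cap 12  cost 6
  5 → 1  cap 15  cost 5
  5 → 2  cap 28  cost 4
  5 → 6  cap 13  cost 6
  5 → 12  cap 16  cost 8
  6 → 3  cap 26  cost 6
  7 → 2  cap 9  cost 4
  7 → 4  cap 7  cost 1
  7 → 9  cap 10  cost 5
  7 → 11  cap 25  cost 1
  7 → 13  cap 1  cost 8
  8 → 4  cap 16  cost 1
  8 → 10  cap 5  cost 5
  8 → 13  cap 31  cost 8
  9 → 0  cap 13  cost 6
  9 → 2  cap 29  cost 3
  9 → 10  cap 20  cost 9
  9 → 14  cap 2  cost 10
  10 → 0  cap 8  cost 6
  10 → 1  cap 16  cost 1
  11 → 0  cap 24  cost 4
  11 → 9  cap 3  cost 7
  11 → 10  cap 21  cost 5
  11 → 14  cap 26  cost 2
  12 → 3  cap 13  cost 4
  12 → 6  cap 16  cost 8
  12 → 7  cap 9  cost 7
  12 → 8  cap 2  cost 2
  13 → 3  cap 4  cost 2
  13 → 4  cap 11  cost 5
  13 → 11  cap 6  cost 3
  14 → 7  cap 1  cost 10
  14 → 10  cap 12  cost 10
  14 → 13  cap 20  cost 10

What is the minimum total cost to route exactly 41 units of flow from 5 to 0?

shortest-cost path #1: 5→1→0 push 9 @ unit cost 6 (adds 54)
shortest-cost path #2: 5→2→10→0 push 8 @ unit cost 11 (adds 88)
shortest-cost path #3: 5→2→11→0 push 7 @ unit cost 11 (adds 77)
shortest-cost path #4: 5→2→0 push 13 @ unit cost 12 (adds 156)
shortest-cost path #5: 5→6→3→0 push 4 @ unit cost 18 (adds 72)
total cost = 447

Minimum cost for 41 units: 447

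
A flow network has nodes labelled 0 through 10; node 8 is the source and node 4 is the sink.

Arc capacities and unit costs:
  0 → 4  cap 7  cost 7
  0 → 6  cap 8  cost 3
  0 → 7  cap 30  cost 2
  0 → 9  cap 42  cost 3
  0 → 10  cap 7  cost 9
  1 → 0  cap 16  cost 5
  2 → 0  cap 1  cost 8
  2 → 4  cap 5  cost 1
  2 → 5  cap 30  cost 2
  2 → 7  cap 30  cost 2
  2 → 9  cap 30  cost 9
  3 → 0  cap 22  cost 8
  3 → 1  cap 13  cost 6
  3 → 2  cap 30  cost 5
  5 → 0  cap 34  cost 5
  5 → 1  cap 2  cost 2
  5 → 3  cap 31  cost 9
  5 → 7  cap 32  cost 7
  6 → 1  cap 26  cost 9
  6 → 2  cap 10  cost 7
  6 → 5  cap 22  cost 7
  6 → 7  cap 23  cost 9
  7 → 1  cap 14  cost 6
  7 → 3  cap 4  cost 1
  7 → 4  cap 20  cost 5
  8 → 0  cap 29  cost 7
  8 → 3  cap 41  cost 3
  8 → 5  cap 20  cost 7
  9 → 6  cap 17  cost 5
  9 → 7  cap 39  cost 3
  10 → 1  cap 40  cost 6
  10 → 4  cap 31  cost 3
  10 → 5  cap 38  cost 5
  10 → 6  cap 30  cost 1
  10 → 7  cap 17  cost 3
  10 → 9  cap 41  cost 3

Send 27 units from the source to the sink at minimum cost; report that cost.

shortest-cost path #1: 8→3→2→4 push 5 @ unit cost 9 (adds 45)
shortest-cost path #2: 8→0→4 push 7 @ unit cost 14 (adds 98)
shortest-cost path #3: 8→0→7→4 push 15 @ unit cost 14 (adds 210)
total cost = 353

Minimum cost for 27 units: 353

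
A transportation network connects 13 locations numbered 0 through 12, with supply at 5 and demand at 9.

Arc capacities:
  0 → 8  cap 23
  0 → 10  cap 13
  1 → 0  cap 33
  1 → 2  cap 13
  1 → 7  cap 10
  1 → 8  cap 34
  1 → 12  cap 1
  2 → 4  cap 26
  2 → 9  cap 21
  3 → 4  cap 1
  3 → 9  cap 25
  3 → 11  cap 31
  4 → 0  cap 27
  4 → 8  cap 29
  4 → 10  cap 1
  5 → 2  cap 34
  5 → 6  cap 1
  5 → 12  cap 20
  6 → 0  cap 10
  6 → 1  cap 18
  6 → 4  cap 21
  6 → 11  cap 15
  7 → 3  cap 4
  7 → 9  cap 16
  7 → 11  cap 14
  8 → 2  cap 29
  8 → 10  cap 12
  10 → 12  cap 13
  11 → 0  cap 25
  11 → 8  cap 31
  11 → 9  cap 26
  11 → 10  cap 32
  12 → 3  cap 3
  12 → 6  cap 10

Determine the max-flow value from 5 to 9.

Maximum flow value: 35

augment #1: 5→2→9 bottleneck 21, total now 21
augment #2: 5→6→11→9 bottleneck 1, total now 22
augment #3: 5→12→3→9 bottleneck 3, total now 25
augment #4: 5→12→6→11→9 bottleneck 10, total now 35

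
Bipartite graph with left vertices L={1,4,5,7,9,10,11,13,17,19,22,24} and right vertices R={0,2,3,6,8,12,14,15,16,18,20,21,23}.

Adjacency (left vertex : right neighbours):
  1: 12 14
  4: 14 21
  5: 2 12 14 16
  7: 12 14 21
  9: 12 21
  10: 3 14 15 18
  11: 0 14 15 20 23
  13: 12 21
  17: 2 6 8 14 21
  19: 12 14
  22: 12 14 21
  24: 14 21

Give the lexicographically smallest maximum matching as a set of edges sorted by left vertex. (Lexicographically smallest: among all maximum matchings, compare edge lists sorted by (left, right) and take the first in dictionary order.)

|M| = 7 (so the lex-smallest maximum matching has 7 edges)
process left vertices in ascending order; for each, take the smallest-labelled available neighbour that still permits 7 edges overall, or leave it unmatched if none does
lex-smallest matching: {1-12, 4-14, 5-2, 7-21, 10-3, 11-0, 17-6}

Lex-smallest maximum matching: {(1,12), (4,14), (5,2), (7,21), (10,3), (11,0), (17,6)}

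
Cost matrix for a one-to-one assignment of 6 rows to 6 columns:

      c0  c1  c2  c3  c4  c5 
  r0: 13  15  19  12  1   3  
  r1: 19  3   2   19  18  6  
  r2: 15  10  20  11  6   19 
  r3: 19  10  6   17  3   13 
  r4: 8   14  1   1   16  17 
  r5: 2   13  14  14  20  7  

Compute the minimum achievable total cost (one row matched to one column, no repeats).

one of 2 optimal assignments: row0→col5 (cost 3), row1→col1 (cost 3), row2→col4 (cost 6), row3→col2 (cost 6), row4→col3 (cost 1), row5→col0 (cost 2)
total = 3 + 3 + 6 + 6 + 1 + 2 = 21

Minimum assignment cost: 21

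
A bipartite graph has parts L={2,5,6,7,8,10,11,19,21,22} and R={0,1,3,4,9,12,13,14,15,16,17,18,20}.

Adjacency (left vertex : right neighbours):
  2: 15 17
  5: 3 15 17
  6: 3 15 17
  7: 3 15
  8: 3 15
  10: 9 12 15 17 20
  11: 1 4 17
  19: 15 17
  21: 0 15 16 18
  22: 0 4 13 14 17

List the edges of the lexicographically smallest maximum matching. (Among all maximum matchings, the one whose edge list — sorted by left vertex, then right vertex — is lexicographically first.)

Lex-smallest maximum matching: {(2,15), (5,3), (6,17), (10,9), (11,1), (21,0), (22,4)}

|M| = 7 (so the lex-smallest maximum matching has 7 edges)
process left vertices in ascending order; for each, take the smallest-labelled available neighbour that still permits 7 edges overall, or leave it unmatched if none does
lex-smallest matching: {2-15, 5-3, 6-17, 10-9, 11-1, 21-0, 22-4}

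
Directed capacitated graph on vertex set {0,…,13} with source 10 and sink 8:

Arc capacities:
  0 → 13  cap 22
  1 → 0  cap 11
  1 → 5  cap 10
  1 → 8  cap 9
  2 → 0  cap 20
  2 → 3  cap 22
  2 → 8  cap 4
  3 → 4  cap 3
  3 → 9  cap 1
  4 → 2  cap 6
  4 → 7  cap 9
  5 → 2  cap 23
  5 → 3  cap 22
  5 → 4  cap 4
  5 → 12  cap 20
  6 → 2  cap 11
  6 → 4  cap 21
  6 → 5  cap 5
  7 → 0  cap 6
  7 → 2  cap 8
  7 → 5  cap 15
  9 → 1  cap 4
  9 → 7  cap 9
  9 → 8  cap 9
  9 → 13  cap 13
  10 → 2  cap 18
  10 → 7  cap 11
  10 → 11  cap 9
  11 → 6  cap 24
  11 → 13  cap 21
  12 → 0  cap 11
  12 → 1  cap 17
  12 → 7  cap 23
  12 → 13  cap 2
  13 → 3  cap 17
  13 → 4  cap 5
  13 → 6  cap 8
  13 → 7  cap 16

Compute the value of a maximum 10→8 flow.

Maximum flow value: 14

augment #1: 10→2→8 bottleneck 4, total now 4
augment #2: 10→2→3→9→8 bottleneck 1, total now 5
augment #3: 10→7→5→12→1→8 bottleneck 9, total now 14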